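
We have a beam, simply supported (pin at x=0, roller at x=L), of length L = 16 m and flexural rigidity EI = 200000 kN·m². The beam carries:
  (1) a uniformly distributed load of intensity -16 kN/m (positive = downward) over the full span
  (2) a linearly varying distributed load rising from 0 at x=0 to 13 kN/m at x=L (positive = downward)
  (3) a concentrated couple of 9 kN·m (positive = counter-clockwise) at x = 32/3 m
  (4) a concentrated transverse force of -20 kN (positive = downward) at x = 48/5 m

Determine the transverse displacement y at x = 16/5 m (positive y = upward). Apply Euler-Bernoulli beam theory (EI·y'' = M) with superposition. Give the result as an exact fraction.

y(16/5) = 4254286/146484375 m

Load 1 — uniform load w=-16 kN/m over full span:
  y_1 = -wx(L³-2Lx²+x³)/(24EI) = -(-16)·(16/5)·(16³-2·16·(16/5)²+(16/5)³)/(24·200000) = 237568/5859375 m
Load 2 — triangular load w₀=13 kN/m (0→w₀ over full span):
  y_2 = -w₀x(7L⁴-10L²x²+3x⁴)/(360LEI) = -13·(16/5)·(7·16⁴-10·16²·(16/5)²+3·(16/5)⁴)/(360·16·200000) = -2289664/146484375 m
Load 3 — applied couple M₀=9 kN·m at a=32/3 m (b=L-a=16/3):
  y_3 = (M₀x³/(6L)+C₁x)/EI  [x≤a] with C₁=M₀(3b²-L²)/(6L)=-16 = (9·(16/5)³/(6·16)+(-16)·(16/5))/200000 = -94/390625 m
Load 4 — point force P=-20 kN at a=48/5 m (b=L-a=32/5):
  y_4 = -Pbx(L²-b²-x²)/(6LEI)  [x≤a] = -(-20)·(32/5)·(16/5)·(16²-(32/5)²-(16/5)²)/(6·16·200000) = 1024/234375 m
Superposition: y = Σ y_i = 4254286/146484375 m ≈ 0.029043 m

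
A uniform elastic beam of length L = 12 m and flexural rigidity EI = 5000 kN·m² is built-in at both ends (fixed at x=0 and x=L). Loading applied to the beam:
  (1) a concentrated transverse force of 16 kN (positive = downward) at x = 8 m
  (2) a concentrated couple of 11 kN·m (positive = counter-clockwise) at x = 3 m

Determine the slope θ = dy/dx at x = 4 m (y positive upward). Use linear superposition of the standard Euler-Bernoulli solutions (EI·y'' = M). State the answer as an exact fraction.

θ(4) = -983/270000 rad

Load 1 — point force P=16 kN at a=8 m (b=L-a=4):
  θ_1 = -Pb²x(2aL-(3a+b)x)/(2L³EI)  [x≤a] = -16·4²·4·(2·8·12-(3·8+4)·4)/(2·12³·5000) = -16/3375 rad
Load 2 — applied couple M₀=11 kN·m at a=3 m (b=L-a=9):
  θ_2 = (R_Ax²/2 - M_Ax - M₀(x-a))/EI  [x>a] with R_A=33/32, M_A=-33/16 = ((33/32)·4²/2 - (-33/16)·4 - 11·(4-3))/5000 = 11/10000 rad
Superposition: θ = Σ θ_i = -983/270000 rad ≈ -0.003641 rad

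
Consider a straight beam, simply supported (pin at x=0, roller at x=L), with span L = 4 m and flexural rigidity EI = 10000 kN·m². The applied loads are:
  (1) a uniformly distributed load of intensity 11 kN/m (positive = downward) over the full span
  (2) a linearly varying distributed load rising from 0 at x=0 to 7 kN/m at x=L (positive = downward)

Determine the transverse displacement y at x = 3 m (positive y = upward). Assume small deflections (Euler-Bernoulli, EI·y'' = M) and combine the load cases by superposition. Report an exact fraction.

y(3) = -3341/960000 m

Load 1 — uniform load w=11 kN/m over full span:
  y_1 = -wx(L³-2Lx²+x³)/(24EI) = -11·3·(4³-2·4·3²+3³)/(24·10000) = -209/80000 m
Load 2 — triangular load w₀=7 kN/m (0→w₀ over full span):
  y_2 = -w₀x(7L⁴-10L²x²+3x⁴)/(360LEI) = -7·3·(7·4⁴-10·4²·3²+3·3⁴)/(360·4·10000) = -833/960000 m
Superposition: y = Σ y_i = -3341/960000 m ≈ -0.003480 m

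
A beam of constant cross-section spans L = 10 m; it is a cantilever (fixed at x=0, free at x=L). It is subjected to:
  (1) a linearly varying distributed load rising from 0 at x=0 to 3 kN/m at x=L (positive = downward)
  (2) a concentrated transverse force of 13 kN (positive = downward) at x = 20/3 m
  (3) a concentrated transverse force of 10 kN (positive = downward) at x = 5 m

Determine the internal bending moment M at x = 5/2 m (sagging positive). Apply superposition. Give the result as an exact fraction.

M(5/2) = -13675/96 kN·m

Load 1 — triangular load w₀=3 kN/m (0→w₀ over full span):
  M_1 = w₀Lx/2 - w₀L²/3 - w₀x³/(6L) = 3·10·(5/2)/2 - 3·10²/3 - 3·(5/2)³/(6·10) = -2025/32 kN·m
Load 2 — point force P=13 kN at a=20/3 m (b=L-a=10/3):
  M_2 = -P(a-x)  [x≤a] = -13·((20/3)-(5/2)) = -325/6 kN·m
Load 3 — point force P=10 kN at a=5 m (b=L-a=5):
  M_3 = -P(a-x)  [x≤a] = -10·(5-(5/2)) = -25 kN·m
Superposition: M = Σ M_i = -13675/96 kN·m ≈ -142.447917 kN·m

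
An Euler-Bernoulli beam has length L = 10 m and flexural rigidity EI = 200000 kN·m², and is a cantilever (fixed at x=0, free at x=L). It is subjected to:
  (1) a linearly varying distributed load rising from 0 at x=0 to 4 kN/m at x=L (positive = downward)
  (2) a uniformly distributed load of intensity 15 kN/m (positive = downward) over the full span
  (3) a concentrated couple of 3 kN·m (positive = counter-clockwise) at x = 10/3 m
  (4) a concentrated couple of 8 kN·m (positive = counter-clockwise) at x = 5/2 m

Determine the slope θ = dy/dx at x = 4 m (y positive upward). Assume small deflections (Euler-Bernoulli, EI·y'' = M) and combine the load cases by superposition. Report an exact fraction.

Load 1 — triangular load w₀=4 kN/m (0→w₀ over full span):
  θ_1 = (w₀Lx²/4-w₀L²x/3-w₀x⁴/(24L))/EI = (4·10·4²/4-4·10²·4/3-4·4⁴/(24·10))/200000 = -59/31250 rad
Load 2 — uniform load w=15 kN/m over full span:
  θ_2 = -wx(x²-3Lx+3L²)/(6EI) = -15·4·(4²-3·10·4+3·10²)/(6·200000) = -49/5000 rad
Load 3 — applied couple M₀=3 kN·m at a=10/3 m (b=L-a=20/3):
  θ_3 = M₀a/EI  [x>a] = 3·(10/3)/200000 = 1/20000 rad
Load 4 — applied couple M₀=8 kN·m at a=5/2 m (b=L-a=15/2):
  θ_4 = M₀a/EI  [x>a] = 8·(5/2)/200000 = 1/10000 rad
Superposition: θ = Σ θ_i = -5769/500000 rad ≈ -0.011538 rad

θ(4) = -5769/500000 rad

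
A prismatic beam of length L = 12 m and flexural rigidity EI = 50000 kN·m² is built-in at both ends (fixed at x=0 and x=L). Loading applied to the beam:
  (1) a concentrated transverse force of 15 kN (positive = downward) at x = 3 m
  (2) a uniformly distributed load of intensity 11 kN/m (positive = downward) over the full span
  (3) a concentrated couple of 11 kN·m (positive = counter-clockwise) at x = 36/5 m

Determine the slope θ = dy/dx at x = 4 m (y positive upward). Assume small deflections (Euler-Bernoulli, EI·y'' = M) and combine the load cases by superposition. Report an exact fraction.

θ(4) = -19253/7500000 rad

Load 1 — point force P=15 kN at a=3 m (b=L-a=9):
  θ_1 = Pa²(L-x)(2bL-(3b+a)(L-x))/(2L³EI)  [x>a] = 15·3²·(12-4)·(2·9·12-(3·9+3)·(12-4))/(2·12³·50000) = -3/20000 rad
Load 2 — uniform load w=11 kN/m over full span:
  θ_2 = -wx(L-x)(L-2x)/(12EI) = -11·4·(12-4)·(12-2·4)/(12·50000) = -22/9375 rad
Load 3 — applied couple M₀=11 kN·m at a=36/5 m (b=L-a=24/5):
  θ_3 = (R_Ax²/2 - M_Ax)/EI  [x≤a] with R_A=33/25, M_A=88/25 = ((33/25)·4²/2 - (88/25)·4)/50000 = -11/156250 rad
Superposition: θ = Σ θ_i = -19253/7500000 rad ≈ -0.002567 rad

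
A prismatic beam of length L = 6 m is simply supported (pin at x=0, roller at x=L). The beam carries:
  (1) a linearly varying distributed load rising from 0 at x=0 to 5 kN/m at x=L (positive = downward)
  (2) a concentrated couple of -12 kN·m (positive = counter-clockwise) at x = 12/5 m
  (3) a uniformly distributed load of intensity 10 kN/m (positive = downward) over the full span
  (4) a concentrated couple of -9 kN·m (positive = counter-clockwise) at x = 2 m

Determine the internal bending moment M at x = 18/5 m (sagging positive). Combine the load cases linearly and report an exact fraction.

M(18/5) = 1578/25 kN·m

Load 1 — triangular load w₀=5 kN/m (0→w₀ over full span):
  M_1 = w₀Lx/6 - w₀x³/(6L) = 5·6·(18/5)/6 - 5·(18/5)³/(6·6) = 288/25 kN·m
Load 2 — applied couple M₀=-12 kN·m at a=12/5 m (b=L-a=18/5):
  M_2 = M₀x/L - M₀  [x>a] = (-12)·(18/5)/6 - (-12) = 24/5 kN·m
Load 3 — uniform load w=10 kN/m over full span:
  M_3 = wx(L-x)/2 = 10·(18/5)·(6-(18/5))/2 = 216/5 kN·m
Load 4 — applied couple M₀=-9 kN·m at a=2 m (b=L-a=4):
  M_4 = M₀x/L - M₀  [x>a] = (-9)·(18/5)/6 - (-9) = 18/5 kN·m
Superposition: M = Σ M_i = 1578/25 kN·m ≈ 63.120000 kN·m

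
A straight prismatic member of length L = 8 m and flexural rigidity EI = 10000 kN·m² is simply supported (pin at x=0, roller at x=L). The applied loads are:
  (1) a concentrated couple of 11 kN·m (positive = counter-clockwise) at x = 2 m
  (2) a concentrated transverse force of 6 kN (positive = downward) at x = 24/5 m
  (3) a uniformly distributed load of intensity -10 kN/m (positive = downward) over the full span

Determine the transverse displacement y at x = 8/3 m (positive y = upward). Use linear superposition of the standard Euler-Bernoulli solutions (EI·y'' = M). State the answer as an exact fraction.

Load 1 — applied couple M₀=11 kN·m at a=2 m (b=L-a=6):
  y_1 = (M₀x³/(6L)-M₀(x-a)²/2+C₁x)/EI  [x>a] with C₁=M₀(3b²-L²)/(6L)=121/12 = (11·(8/3)³/(6·8)-11·((8/3)-2)²/2+(121/12)·(8/3))/10000 = 583/202500 m
Load 2 — point force P=6 kN at a=24/5 m (b=L-a=16/5):
  y_2 = -Pbx(L²-b²-x²)/(6LEI)  [x≤a] = -6·(16/5)·(8/3)·(8²-(16/5)²-(8/3)²)/(6·8·10000) = -10496/2109375 m
Load 3 — uniform load w=-10 kN/m over full span:
  y_3 = -wx(L³-2Lx²+x³)/(24EI) = -(-10)·(8/3)·(8³-2·8·(8/3)²+(8/3)³)/(24·10000) = 1408/30375 m
Superposition: y = Σ y_i = 3360769/75937500 m ≈ 0.044257 m

y(8/3) = 3360769/75937500 m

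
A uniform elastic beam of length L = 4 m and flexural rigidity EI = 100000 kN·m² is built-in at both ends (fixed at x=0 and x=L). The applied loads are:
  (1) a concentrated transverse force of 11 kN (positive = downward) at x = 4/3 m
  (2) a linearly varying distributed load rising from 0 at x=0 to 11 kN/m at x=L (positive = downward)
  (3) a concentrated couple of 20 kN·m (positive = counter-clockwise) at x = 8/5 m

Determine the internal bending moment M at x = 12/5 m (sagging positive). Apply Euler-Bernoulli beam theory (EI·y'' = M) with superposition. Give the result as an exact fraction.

Load 1 — point force P=11 kN at a=4/3 m (b=L-a=8/3):
  M_1 = Pa²(a+3b)(L-x)/L³ - Pa²b/L²  [x>a] = 11·(4/3)²·((4/3)+3·(8/3))·(4-(12/5))/4³ - 11·(4/3)²·(8/3)/4² = 176/135 kN·m
Load 2 — triangular load w₀=11 kN/m (0→w₀ over full span):
  M_2 = 3w₀Lx/20 - w₀L²/30 - w₀x³/(6L) = 3·11·4·(12/5)/20 - 11·4²/30 - 11·(12/5)³/(6·4) = 1364/375 kN·m
Load 3 — applied couple M₀=20 kN·m at a=8/5 m (b=L-a=12/5):
  M_3 = R_Ax - M_A - M₀  [x>a] with R_A=36/5, M_A=12/5 = (36/5)·(12/5) - (12/5) - 20 = -128/25 kN·m
Superposition: M = Σ M_i = -604/3375 kN·m ≈ -0.178963 kN·m

M(12/5) = -604/3375 kN·m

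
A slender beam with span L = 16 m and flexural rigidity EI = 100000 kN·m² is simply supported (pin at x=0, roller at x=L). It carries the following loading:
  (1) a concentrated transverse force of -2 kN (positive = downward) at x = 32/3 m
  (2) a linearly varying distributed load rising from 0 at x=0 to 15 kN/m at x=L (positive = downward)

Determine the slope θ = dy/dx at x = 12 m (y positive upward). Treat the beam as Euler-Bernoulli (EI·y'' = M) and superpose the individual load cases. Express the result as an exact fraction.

Load 1 — point force P=-2 kN at a=32/3 m (b=L-a=16/3):
  θ_1 = -Pa(2L²-6Lx+3x²+a²)/(6LEI)  [x>a] = -(-2)·(32/3)·(2·16²-6·16·12+3·12²+(32/3)²)/(6·16·100000) = -53/253125 rad
Load 2 — triangular load w₀=15 kN/m (0→w₀ over full span):
  θ_2 = -w₀(7L⁴-30L²x²+15x⁴)/(360LEI) = -15·(7·16⁴-30·16²·12²+15·12⁴)/(360·16·100000) = 1313/150000 rad
Superposition: θ = Σ θ_i = 34603/4050000 rad ≈ 0.008544 rad

θ(12) = 34603/4050000 rad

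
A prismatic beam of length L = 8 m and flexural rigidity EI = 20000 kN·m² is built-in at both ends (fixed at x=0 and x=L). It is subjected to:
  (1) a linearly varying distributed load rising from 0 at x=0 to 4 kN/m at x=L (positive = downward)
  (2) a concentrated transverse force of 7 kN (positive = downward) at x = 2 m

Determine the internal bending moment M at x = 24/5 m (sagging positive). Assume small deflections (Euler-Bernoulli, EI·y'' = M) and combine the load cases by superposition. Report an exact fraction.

Load 1 — triangular load w₀=4 kN/m (0→w₀ over full span):
  M_1 = 3w₀Lx/20 - w₀L²/30 - w₀x³/(6L) = 3·4·8·(24/5)/20 - 4·8²/30 - 4·(24/5)³/(6·8) = 1984/375 kN·m
Load 2 — point force P=7 kN at a=2 m (b=L-a=6):
  M_2 = Pa²(a+3b)(L-x)/L³ - Pa²b/L²  [x>a] = 7·2²·(2+3·6)·(8-(24/5))/8³ - 7·2²·6/8² = 7/8 kN·m
Superposition: M = Σ M_i = 18497/3000 kN·m ≈ 6.165667 kN·m

M(24/5) = 18497/3000 kN·m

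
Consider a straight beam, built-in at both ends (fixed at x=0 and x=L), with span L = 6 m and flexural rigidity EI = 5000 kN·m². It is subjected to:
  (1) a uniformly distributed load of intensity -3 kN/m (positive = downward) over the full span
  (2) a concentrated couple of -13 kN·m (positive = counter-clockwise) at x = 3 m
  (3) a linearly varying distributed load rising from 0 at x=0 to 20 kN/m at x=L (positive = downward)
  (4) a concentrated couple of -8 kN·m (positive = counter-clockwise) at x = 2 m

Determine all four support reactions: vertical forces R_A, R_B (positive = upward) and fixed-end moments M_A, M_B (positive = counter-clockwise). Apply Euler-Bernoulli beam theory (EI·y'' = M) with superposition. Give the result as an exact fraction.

Load 1 — uniform load w=-3 kN/m over full span:
  R_A = wL/2 = (-3)·6/2 = -9 kN
  M_A = wL²/12 = (-3)·6²/12 = -9 kN·m
  R_B = wL/2 = (-3)·6/2 = -9 kN
  M_B = -wL²/12 = -(-3)·6²/12 = 9 kN·m
Load 2 — applied couple M₀=-13 kN·m at a=3 m (b=L-a=3):
  R_A = 6M₀ab/L³ = 6·(-13)·3·3/6³ = -13/4 kN
  M_A = M₀b(2a-b)/L² = (-13)·3·(2·3-3)/6² = -13/4 kN·m
  R_B = -6M₀ab/L³ = -6·(-13)·3·3/6³ = 13/4 kN
  M_B = M₀a(2b-a)/L² = (-13)·3·(2·3-3)/6² = -13/4 kN·m
Load 3 — triangular load w₀=20 kN/m (0→w₀ over full span):
  R_A = 3w₀L/20 = 3·20·6/20 = 18 kN
  M_A = w₀L²/30 = 20·6²/30 = 24 kN·m
  R_B = 7w₀L/20 = 7·20·6/20 = 42 kN
  M_B = -w₀L²/20 = -20·6²/20 = -36 kN·m
Load 4 — applied couple M₀=-8 kN·m at a=2 m (b=L-a=4):
  R_A = 6M₀ab/L³ = 6·(-8)·2·4/6³ = -16/9 kN
  M_A = M₀b(2a-b)/L² = (-8)·4·(2·2-4)/6² = 0 kN·m
  R_B = -6M₀ab/L³ = -6·(-8)·2·4/6³ = 16/9 kN
  M_B = M₀a(2b-a)/L² = (-8)·2·(2·4-2)/6² = -8/3 kN·m
Superposition: R_A = 143/36 kN, M_A = 47/4 kN·m, R_B = 1369/36 kN, M_B = -395/12 kN·m

R_A = 143/36 kN, M_A = 47/4 kN·m, R_B = 1369/36 kN, M_B = -395/12 kN·m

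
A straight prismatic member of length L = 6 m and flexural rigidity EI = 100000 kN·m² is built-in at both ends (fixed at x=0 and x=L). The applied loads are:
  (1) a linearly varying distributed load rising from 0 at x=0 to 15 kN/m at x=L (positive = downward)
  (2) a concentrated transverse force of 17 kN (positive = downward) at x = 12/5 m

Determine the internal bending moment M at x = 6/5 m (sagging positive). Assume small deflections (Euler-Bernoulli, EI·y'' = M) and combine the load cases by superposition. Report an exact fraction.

M(6/5) = -2493/625 kN·m

Load 1 — triangular load w₀=15 kN/m (0→w₀ over full span):
  M_1 = 3w₀Lx/20 - w₀L²/30 - w₀x³/(6L) = 3·15·6·(6/5)/20 - 15·6²/30 - 15·(6/5)³/(6·6) = -63/25 kN·m
Load 2 — point force P=17 kN at a=12/5 m (b=L-a=18/5):
  M_2 = Pb²(3a+b)x/L³ - Pab²/L²  [x≤a] = 17·(18/5)²·(3·(12/5)+(18/5))·(6/5)/6³ - 17·(12/5)·(18/5)²/6² = -918/625 kN·m
Superposition: M = Σ M_i = -2493/625 kN·m ≈ -3.988800 kN·m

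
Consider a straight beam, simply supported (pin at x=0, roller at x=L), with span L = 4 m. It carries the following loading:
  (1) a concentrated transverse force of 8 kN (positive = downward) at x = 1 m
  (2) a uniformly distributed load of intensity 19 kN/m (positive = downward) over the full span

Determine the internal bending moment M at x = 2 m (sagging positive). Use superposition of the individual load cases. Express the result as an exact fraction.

Load 1 — point force P=8 kN at a=1 m (b=L-a=3):
  M_1 = Pa(L-x)/L  [x>a] = 8·1·(4-2)/4 = 4 kN·m
Load 2 — uniform load w=19 kN/m over full span:
  M_2 = wx(L-x)/2 = 19·2·(4-2)/2 = 38 kN·m
Superposition: M = Σ M_i = 42 kN·m ≈ 42.000000 kN·m

M(2) = 42 kN·m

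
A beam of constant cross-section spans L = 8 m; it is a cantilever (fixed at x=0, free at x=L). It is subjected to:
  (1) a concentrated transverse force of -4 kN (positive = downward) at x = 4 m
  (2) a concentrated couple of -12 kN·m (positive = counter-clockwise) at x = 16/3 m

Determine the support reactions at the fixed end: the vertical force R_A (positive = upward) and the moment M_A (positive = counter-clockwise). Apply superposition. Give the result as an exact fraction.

Load 1 — point force P=-4 kN at a=4 m (b=L-a=4):
  R_A = P = (-4) = -4 kN
  M_A = Pa = (-4)·4 = -16 kN·m
Load 2 — applied couple M₀=-12 kN·m at a=16/3 m (b=L-a=8/3):
  R_A = 0 kN
  M_A = -M₀ = -(-12) = 12 kN·m
Superposition: R_A = -4 kN, M_A = -4 kN·m

R_A = -4 kN, M_A = -4 kN·m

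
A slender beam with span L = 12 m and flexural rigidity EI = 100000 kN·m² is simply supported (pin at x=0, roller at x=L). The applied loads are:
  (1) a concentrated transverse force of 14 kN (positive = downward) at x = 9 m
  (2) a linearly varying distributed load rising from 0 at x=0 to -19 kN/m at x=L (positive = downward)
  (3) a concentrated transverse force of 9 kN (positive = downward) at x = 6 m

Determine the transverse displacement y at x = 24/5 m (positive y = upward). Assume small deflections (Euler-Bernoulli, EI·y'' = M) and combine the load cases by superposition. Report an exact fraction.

y(24/5) = 13892031/781250000 m

Load 1 — point force P=14 kN at a=9 m (b=L-a=3):
  y_1 = -Pbx(L²-b²-x²)/(6LEI)  [x≤a] = -14·3·(24/5)·(12²-3²-(24/5)²)/(6·12·100000) = -19593/6250000 m
Load 2 — triangular load w₀=-19 kN/m (0→w₀ over full span):
  y_2 = -w₀x(7L⁴-10L²x²+3x⁴)/(360LEI) = -(-19)·(24/5)·(7·12⁴-10·12²·(24/5)²+3·(24/5)⁴)/(360·12·100000) = 1170666/48828125 m
Load 3 — point force P=9 kN at a=6 m (b=L-a=6):
  y_3 = -Pbx(L²-b²-x²)/(6LEI)  [x≤a] = -9·6·(24/5)·(12²-6²-(24/5)²)/(6·12·100000) = -4779/1562500 m
Superposition: y = Σ y_i = 13892031/781250000 m ≈ 0.017782 m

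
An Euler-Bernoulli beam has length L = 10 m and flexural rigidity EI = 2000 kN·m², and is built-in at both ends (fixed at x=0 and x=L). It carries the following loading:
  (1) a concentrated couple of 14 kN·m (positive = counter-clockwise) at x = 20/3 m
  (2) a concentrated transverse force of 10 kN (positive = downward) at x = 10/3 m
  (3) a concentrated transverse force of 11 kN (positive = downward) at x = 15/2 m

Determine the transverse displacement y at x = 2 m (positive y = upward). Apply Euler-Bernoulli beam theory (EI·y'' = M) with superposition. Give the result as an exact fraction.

y(2) = -224327/12960000 m

Load 1 — applied couple M₀=14 kN·m at a=20/3 m (b=L-a=10/3):
  y_1 = (R_Ax³/6 - M_Ax²/2)/EI  [x≤a] with R_A=28/15, M_A=14/3 = ((28/15)·2³/6 - (14/3)·2²/2)/2000 = -77/22500 m
Load 2 — point force P=10 kN at a=10/3 m (b=L-a=20/3):
  y_2 = -Pb²x²(3aL-(3a+b)x)/(6L³EI)  [x≤a] = -10·(20/3)²·2²·(3·(10/3)·10-(3·(10/3)+(20/3))·2)/(6·10³·2000) = -4/405 m
Load 3 — point force P=11 kN at a=15/2 m (b=L-a=5/2):
  y_3 = -Pb²x²(3aL-(3a+b)x)/(6L³EI)  [x≤a] = -11·(5/2)²·2²·(3·(15/2)·10-(3·(15/2)+(5/2))·2)/(6·10³·2000) = -77/19200 m
Superposition: y = Σ y_i = -224327/12960000 m ≈ -0.017309 m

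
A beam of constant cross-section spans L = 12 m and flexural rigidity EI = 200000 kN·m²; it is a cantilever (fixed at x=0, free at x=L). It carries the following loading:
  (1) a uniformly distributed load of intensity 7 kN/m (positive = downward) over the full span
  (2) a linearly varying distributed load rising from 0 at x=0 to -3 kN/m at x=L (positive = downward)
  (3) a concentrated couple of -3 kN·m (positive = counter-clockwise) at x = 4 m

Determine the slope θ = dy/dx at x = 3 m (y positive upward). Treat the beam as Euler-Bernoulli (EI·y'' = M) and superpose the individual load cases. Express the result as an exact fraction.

θ(3) = -1053/256000 rad

Load 1 — uniform load w=7 kN/m over full span:
  θ_1 = -wx(x²-3Lx+3L²)/(6EI) = -7·3·(3²-3·12·3+3·12²)/(6·200000) = -2331/400000 rad
Load 2 — triangular load w₀=-3 kN/m (0→w₀ over full span):
  θ_2 = (w₀Lx²/4-w₀L²x/3-w₀x⁴/(24L))/EI = ((-3)·12·3²/4-(-3)·12²·3/3-(-3)·3⁴/(24·12))/200000 = 11259/6400000 rad
Load 3 — applied couple M₀=-3 kN·m at a=4 m (b=L-a=8):
  θ_3 = M₀x/EI  [x≤a] = (-3)·3/200000 = -9/200000 rad
Superposition: θ = Σ θ_i = -1053/256000 rad ≈ -0.004113 rad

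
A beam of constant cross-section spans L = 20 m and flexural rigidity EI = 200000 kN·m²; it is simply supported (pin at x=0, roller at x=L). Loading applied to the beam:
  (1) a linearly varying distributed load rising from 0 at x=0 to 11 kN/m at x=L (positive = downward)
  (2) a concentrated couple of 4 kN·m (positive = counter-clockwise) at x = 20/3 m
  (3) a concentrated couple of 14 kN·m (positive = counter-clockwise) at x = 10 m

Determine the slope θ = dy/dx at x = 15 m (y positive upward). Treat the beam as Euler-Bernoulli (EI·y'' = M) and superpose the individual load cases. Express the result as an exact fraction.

θ(15) = 23893/3840000 rad

Load 1 — triangular load w₀=11 kN/m (0→w₀ over full span):
  θ_1 = -w₀(7L⁴-30L²x²+15x⁴)/(360LEI) = -11·(7·20⁴-30·20²·15²+15·15⁴)/(360·20·200000) = 14443/2304000 rad
Load 2 — applied couple M₀=4 kN·m at a=20/3 m (b=L-a=40/3):
  θ_2 = (M₀x²/(2L)-M₀(x-a)+C₁)/EI  [x>a] with C₁=M₀(3b²-L²)/(6L)=40/9 = (4·15²/(2·20)-4·(15-(20/3))+(40/9))/200000 = -23/720000 rad
Load 3 — applied couple M₀=14 kN·m at a=10 m (b=L-a=10):
  θ_3 = (M₀x²/(2L)-M₀(x-a)+C₁)/EI  [x>a] with C₁=M₀(3b²-L²)/(6L)=-35/3 = (14·15²/(2·20)-14·(15-10)+(-35/3))/200000 = -7/480000 rad
Superposition: θ = Σ θ_i = 23893/3840000 rad ≈ 0.006222 rad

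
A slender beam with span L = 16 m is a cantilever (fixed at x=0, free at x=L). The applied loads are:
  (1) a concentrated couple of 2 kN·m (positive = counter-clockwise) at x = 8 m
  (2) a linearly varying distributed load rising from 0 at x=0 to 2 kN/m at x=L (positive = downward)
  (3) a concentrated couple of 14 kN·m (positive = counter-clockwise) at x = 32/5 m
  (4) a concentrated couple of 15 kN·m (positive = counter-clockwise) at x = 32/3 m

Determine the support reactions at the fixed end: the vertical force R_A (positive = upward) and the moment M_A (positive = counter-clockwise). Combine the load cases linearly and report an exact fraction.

R_A = 16 kN, M_A = 419/3 kN·m

Load 1 — applied couple M₀=2 kN·m at a=8 m (b=L-a=8):
  R_A = 0 kN
  M_A = -M₀ = -2 kN·m
Load 2 — triangular load w₀=2 kN/m (0→w₀ over full span):
  R_A = w₀L/2 = 2·16/2 = 16 kN
  M_A = w₀L²/3 = 2·16²/3 = 512/3 kN·m
Load 3 — applied couple M₀=14 kN·m at a=32/5 m (b=L-a=48/5):
  R_A = 0 kN
  M_A = -M₀ = -14 kN·m
Load 4 — applied couple M₀=15 kN·m at a=32/3 m (b=L-a=16/3):
  R_A = 0 kN
  M_A = -M₀ = -15 kN·m
Superposition: R_A = 16 kN, M_A = 419/3 kN·m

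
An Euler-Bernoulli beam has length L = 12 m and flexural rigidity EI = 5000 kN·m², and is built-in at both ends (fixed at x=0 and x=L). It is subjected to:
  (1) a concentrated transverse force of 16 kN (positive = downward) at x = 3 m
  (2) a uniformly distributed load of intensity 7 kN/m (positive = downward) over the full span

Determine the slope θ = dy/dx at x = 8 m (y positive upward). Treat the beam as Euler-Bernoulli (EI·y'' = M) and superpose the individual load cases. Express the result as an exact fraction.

θ(8) = 34/1875 rad

Load 1 — point force P=16 kN at a=3 m (b=L-a=9):
  θ_1 = Pa²(L-x)(2bL-(3b+a)(L-x))/(2L³EI)  [x>a] = 16·3²·(12-8)·(2·9·12-(3·9+3)·(12-8))/(2·12³·5000) = 2/625 rad
Load 2 — uniform load w=7 kN/m over full span:
  θ_2 = -wx(L-x)(L-2x)/(12EI) = -7·8·(12-8)·(12-2·8)/(12·5000) = 28/1875 rad
Superposition: θ = Σ θ_i = 34/1875 rad ≈ 0.018133 rad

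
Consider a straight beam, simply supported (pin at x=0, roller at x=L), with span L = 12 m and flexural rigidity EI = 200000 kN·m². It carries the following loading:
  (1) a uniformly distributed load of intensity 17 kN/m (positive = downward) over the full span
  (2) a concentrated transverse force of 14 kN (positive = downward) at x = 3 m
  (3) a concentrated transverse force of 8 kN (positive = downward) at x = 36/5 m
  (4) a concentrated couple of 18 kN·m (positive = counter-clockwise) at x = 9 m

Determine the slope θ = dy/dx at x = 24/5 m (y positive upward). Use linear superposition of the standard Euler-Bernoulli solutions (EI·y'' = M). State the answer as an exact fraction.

Load 1 — uniform load w=17 kN/m over full span:
  θ_1 = -w(L³-6Lx²+4x³)/(24EI) = -17·(12³-6·12·(24/5)²+4·(24/5)³)/(24·200000) = -5661/3125000 rad
Load 2 — point force P=14 kN at a=3 m (b=L-a=9):
  θ_2 = -Pa(2L²-6Lx+3x²+a²)/(6LEI)  [x>a] = -14·3·(2·12²-6·12·(24/5)+3·(24/5)²+3²)/(6·12·200000) = -1197/20000000 rad
Load 3 — point force P=8 kN at a=36/5 m (b=L-a=24/5):
  θ_3 = -Pb(L²-b²-3x²)/(6LEI)  [x≤a] = -8·(24/5)·(12²-(24/5)²-3·(24/5)²)/(6·12·200000) = -54/390625 rad
Load 4 — applied couple M₀=18 kN·m at a=9 m (b=L-a=3):
  θ_4 = (M₀x²/(2L)+C₁)/EI  [x≤a] with C₁=M₀(3b²-L²)/(6L)=-117/4 = (18·(24/5)²/(2·12)+(-117/4))/200000 = -1197/20000000 rad
Superposition: θ = Σ θ_i = -103473/50000000 rad ≈ -0.002069 rad

θ(24/5) = -103473/50000000 rad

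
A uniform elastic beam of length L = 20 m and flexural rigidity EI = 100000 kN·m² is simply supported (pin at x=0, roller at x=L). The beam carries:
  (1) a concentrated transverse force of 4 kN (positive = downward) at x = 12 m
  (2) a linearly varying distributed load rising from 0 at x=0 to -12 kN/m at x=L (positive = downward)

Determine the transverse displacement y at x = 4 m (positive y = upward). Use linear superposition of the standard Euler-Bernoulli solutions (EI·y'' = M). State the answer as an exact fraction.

y(4) = 15712/234375 m

Load 1 — point force P=4 kN at a=12 m (b=L-a=8):
  y_1 = -Pbx(L²-b²-x²)/(6LEI)  [x≤a] = -4·8·4·(20²-8²-4²)/(6·20·100000) = -32/9375 m
Load 2 — triangular load w₀=-12 kN/m (0→w₀ over full span):
  y_2 = -w₀x(7L⁴-10L²x²+3x⁴)/(360LEI) = -(-12)·4·(7·20⁴-10·20²·4²+3·4⁴)/(360·20·100000) = 5504/78125 m
Superposition: y = Σ y_i = 15712/234375 m ≈ 0.067038 m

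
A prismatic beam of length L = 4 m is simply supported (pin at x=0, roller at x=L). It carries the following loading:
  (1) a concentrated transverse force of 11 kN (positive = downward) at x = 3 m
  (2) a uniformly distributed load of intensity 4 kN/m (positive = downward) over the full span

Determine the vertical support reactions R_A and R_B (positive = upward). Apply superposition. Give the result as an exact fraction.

R_A = 43/4 kN, R_B = 65/4 kN

Load 1 — point force P=11 kN at a=3 m (b=L-a=1):
  R_A = Pb/L = 11·1/4 = 11/4 kN
  R_B = Pa/L = 11·3/4 = 33/4 kN
Load 2 — uniform load w=4 kN/m over full span:
  R_A = wL/2 = 4·4/2 = 8 kN
  R_B = wL/2 = 4·4/2 = 8 kN
Superposition: R_A = 43/4 kN, R_B = 65/4 kN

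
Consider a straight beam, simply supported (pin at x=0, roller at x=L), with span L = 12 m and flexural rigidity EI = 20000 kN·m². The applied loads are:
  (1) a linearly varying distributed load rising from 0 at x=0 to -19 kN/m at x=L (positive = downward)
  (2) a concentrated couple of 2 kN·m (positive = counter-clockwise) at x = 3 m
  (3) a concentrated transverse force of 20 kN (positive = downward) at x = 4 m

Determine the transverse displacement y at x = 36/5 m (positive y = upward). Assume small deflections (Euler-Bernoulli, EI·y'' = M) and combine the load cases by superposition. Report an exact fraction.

Load 1 — triangular load w₀=-19 kN/m (0→w₀ over full span):
  y_1 = -w₀x(7L⁴-10L²x²+3x⁴)/(360LEI) = -(-19)·(36/5)·(7·12⁴-10·12²·(36/5)²+3·(36/5)⁴)/(360·12·20000) = 1214784/9765625 m
Load 2 — applied couple M₀=2 kN·m at a=3 m (b=L-a=9):
  y_2 = (M₀x³/(6L)-M₀(x-a)²/2+C₁x)/EI  [x>a] with C₁=M₀(3b²-L²)/(6L)=11/4 = (2·(36/5)³/(6·12)-2·((36/5)-3)²/2+(11/4)·(36/5))/20000 = 783/1250000 m
Load 3 — point force P=20 kN at a=4 m (b=L-a=8):
  y_3 = -Pa(L-x)(2Lx-a²-x²)/(6LEI)  [x>a] = -20·4·(12-(36/5))·(2·12·(36/5)-4²-(36/5)²)/(6·12·20000) = -1312/46875 m
Superposition: y = Σ y_i = 45483257/468750000 m ≈ 0.097031 m

y(36/5) = 45483257/468750000 m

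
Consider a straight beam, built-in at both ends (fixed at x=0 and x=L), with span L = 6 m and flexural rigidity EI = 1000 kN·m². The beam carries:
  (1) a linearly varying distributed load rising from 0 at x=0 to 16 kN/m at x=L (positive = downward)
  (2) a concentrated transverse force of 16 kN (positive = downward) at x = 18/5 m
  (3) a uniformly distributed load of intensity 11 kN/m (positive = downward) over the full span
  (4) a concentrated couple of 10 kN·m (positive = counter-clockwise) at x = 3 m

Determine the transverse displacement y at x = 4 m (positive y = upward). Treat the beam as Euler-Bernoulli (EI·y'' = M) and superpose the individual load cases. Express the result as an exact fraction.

y(4) = -72277/1125000 m

Load 1 — triangular load w₀=16 kN/m (0→w₀ over full span):
  y_1 = -w₀x²(L-x)²(x+2L)/(120LEI) = -16·4²·(6-4)²·(4+2·6)/(120·6·1000) = -128/5625 m
Load 2 — point force P=16 kN at a=18/5 m (b=L-a=12/5):
  y_2 = -Pa²(L-x)²(3bL-(3b+a)(L-x))/(6L³EI)  [x>a] = -16·(18/5)²·(6-4)²·(3·(12/5)·6-(3·(12/5)+(18/5))·(6-4))/(6·6³·1000) = -216/15625 m
Load 3 — uniform load w=11 kN/m over full span:
  y_3 = -wx²(L-x)²/(24EI) = -11·4²·(6-4)²/(24·1000) = -11/375 m
Load 4 — applied couple M₀=10 kN·m at a=3 m (b=L-a=3):
  y_4 = (R_Ax³/6 - M_Ax²/2 - M₀(x-a)²/2)/EI  [x>a] with R_A=5/2, M_A=5/2 = ((5/2)·4³/6 - (5/2)·4²/2 - 10·(4-3)²/2)/1000 = 1/600 m
Superposition: y = Σ y_i = -72277/1125000 m ≈ -0.064246 m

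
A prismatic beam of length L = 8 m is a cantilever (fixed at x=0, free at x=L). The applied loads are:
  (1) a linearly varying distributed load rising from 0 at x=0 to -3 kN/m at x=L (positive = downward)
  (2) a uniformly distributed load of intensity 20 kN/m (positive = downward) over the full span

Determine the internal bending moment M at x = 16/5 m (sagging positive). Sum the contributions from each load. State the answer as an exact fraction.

Load 1 — triangular load w₀=-3 kN/m (0→w₀ over full span):
  M_1 = w₀Lx/2 - w₀L²/3 - w₀x³/(6L) = (-3)·8·(16/5)/2 - (-3)·8²/3 - (-3)·(16/5)³/(6·8) = 3456/125 kN·m
Load 2 — uniform load w=20 kN/m over full span:
  M_2 = -w(L-x)²/2 = -20·(8-(16/5))²/2 = -1152/5 kN·m
Superposition: M = Σ M_i = -25344/125 kN·m ≈ -202.752000 kN·m

M(16/5) = -25344/125 kN·m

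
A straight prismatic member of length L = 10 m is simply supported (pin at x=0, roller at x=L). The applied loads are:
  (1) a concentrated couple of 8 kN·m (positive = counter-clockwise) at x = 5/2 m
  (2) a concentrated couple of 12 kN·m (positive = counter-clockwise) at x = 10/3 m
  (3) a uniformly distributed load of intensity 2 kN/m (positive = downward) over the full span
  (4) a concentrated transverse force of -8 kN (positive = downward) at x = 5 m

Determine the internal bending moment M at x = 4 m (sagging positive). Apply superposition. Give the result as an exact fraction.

Load 1 — applied couple M₀=8 kN·m at a=5/2 m (b=L-a=15/2):
  M_1 = M₀x/L - M₀  [x>a] = 8·4/10 - 8 = -24/5 kN·m
Load 2 — applied couple M₀=12 kN·m at a=10/3 m (b=L-a=20/3):
  M_2 = M₀x/L - M₀  [x>a] = 12·4/10 - 12 = -36/5 kN·m
Load 3 — uniform load w=2 kN/m over full span:
  M_3 = wx(L-x)/2 = 2·4·(10-4)/2 = 24 kN·m
Load 4 — point force P=-8 kN at a=5 m (b=L-a=5):
  M_4 = Pbx/L  [x≤a] = (-8)·5·4/10 = -16 kN·m
Superposition: M = Σ M_i = -4 kN·m ≈ -4.000000 kN·m

M(4) = -4 kN·m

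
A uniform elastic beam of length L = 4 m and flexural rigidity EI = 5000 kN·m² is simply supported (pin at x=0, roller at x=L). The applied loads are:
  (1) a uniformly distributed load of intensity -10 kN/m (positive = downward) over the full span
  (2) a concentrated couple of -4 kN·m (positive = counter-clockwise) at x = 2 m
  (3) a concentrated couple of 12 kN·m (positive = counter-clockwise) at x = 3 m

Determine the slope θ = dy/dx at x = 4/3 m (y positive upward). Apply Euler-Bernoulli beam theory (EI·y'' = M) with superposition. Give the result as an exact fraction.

θ(4/3) = 1423/810000 rad

Load 1 — uniform load w=-10 kN/m over full span:
  θ_1 = -w(L³-6Lx²+4x³)/(24EI) = -(-10)·(4³-6·4·(4/3)²+4·(4/3)³)/(24·5000) = 26/10125 rad
Load 2 — applied couple M₀=-4 kN·m at a=2 m (b=L-a=2):
  θ_2 = (M₀x²/(2L)+C₁)/EI  [x≤a] with C₁=M₀(3b²-L²)/(6L)=2/3 = ((-4)·(4/3)²/(2·4)+(2/3))/5000 = -1/22500 rad
Load 3 — applied couple M₀=12 kN·m at a=3 m (b=L-a=1):
  θ_3 = (M₀x²/(2L)+C₁)/EI  [x≤a] with C₁=M₀(3b²-L²)/(6L)=-13/2 = (12·(4/3)²/(2·4)+(-13/2))/5000 = -23/30000 rad
Superposition: θ = Σ θ_i = 1423/810000 rad ≈ 0.001757 rad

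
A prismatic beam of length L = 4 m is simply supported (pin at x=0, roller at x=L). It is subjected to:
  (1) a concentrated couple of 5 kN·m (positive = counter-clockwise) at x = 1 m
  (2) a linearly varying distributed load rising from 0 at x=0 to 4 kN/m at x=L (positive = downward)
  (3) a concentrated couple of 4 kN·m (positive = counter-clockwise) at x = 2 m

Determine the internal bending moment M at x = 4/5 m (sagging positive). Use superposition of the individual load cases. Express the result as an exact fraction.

Load 1 — applied couple M₀=5 kN·m at a=1 m (b=L-a=3):
  M_1 = M₀x/L  [x≤a] = 5·(4/5)/4 = 1 kN·m
Load 2 — triangular load w₀=4 kN/m (0→w₀ over full span):
  M_2 = w₀Lx/6 - w₀x³/(6L) = 4·4·(4/5)/6 - 4·(4/5)³/(6·4) = 256/125 kN·m
Load 3 — applied couple M₀=4 kN·m at a=2 m (b=L-a=2):
  M_3 = M₀x/L  [x≤a] = 4·(4/5)/4 = 4/5 kN·m
Superposition: M = Σ M_i = 481/125 kN·m ≈ 3.848000 kN·m

M(4/5) = 481/125 kN·m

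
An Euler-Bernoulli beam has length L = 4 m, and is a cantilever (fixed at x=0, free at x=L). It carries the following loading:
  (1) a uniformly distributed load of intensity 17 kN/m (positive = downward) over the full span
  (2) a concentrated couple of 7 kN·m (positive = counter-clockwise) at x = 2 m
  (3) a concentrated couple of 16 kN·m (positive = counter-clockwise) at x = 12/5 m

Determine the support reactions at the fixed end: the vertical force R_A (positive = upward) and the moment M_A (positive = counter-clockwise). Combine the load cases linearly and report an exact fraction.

R_A = 68 kN, M_A = 113 kN·m

Load 1 — uniform load w=17 kN/m over full span:
  R_A = wL = 17·4 = 68 kN
  M_A = wL²/2 = 17·4²/2 = 136 kN·m
Load 2 — applied couple M₀=7 kN·m at a=2 m (b=L-a=2):
  R_A = 0 kN
  M_A = -M₀ = -7 kN·m
Load 3 — applied couple M₀=16 kN·m at a=12/5 m (b=L-a=8/5):
  R_A = 0 kN
  M_A = -M₀ = -16 kN·m
Superposition: R_A = 68 kN, M_A = 113 kN·m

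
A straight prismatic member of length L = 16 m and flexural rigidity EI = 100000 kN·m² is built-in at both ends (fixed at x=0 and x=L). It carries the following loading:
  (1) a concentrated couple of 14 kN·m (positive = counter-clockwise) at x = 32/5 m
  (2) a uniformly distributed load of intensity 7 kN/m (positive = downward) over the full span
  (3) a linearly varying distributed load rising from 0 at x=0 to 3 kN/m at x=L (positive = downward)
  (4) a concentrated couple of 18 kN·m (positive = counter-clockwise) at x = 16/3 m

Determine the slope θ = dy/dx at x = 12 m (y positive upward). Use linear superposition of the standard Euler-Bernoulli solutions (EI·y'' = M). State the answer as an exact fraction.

Load 1 — applied couple M₀=14 kN·m at a=32/5 m (b=L-a=48/5):
  θ_1 = (R_Ax²/2 - M_Ax - M₀(x-a))/EI  [x>a] with R_A=63/50, M_A=42/25 = ((63/50)·12²/2 - (42/25)·12 - 14·(12-(32/5)))/100000 = -49/625000 rad
Load 2 — uniform load w=7 kN/m over full span:
  θ_2 = -wx(L-x)(L-2x)/(12EI) = -7·12·(16-12)·(16-2·12)/(12·100000) = 7/3125 rad
Load 3 — triangular load w₀=3 kN/m (0→w₀ over full span):
  θ_3 = -w₀(2x(L-x)(L-2x)(x+2L)+x²(L-x)²)/(120LEI) = -3·(2·12·(16-12)·(16-2·12)·(12+2·16)+12²·(16-12)²)/(120·16·100000) = 123/250000 rad
Load 4 — applied couple M₀=18 kN·m at a=16/3 m (b=L-a=32/3):
  θ_4 = (R_Ax²/2 - M_Ax - M₀(x-a))/EI  [x>a] with R_A=3/2, M_A=0 = ((3/2)·12²/2 - 0·12 - 18·(12-(16/3)))/100000 = -3/25000 rad
Superposition: θ = Σ θ_i = 3167/1250000 rad ≈ 0.002534 rad

θ(12) = 3167/1250000 rad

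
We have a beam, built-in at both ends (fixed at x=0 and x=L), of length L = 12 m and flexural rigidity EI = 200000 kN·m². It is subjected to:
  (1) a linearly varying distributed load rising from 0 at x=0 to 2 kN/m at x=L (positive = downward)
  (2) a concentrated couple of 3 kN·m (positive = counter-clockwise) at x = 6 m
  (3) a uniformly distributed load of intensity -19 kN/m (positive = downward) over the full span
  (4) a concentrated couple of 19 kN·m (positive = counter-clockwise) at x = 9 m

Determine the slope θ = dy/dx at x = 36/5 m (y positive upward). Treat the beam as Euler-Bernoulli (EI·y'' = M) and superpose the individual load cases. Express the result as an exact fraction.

θ(36/5) = -152073/250000000 rad

Load 1 — triangular load w₀=2 kN/m (0→w₀ over full span):
  θ_1 = -w₀(2x(L-x)(L-2x)(x+2L)+x²(L-x)²)/(120LEI) = -2·(2·(36/5)·(12-(36/5))·(12-2·(36/5))·((36/5)+2·12)+(36/5)²·(12-(36/5))²)/(120·12·200000) = 54/1953125 rad
Load 2 — applied couple M₀=3 kN·m at a=6 m (b=L-a=6):
  θ_2 = (R_Ax²/2 - M_Ax - M₀(x-a))/EI  [x>a] with R_A=3/8, M_A=3/4 = ((3/8)·(36/5)²/2 - (3/4)·(36/5) - 3·((36/5)-6))/200000 = 9/2500000 rad
Load 3 — uniform load w=-19 kN/m over full span:
  θ_3 = -wx(L-x)(L-2x)/(12EI) = -(-19)·(36/5)·(12-(36/5))·(12-2·(36/5))/(12·200000) = -513/781250 rad
Load 4 — applied couple M₀=19 kN·m at a=9 m (b=L-a=3):
  θ_4 = (R_Ax²/2 - M_Ax)/EI  [x≤a] with R_A=57/32, M_A=95/16 = ((57/32)·(36/5)²/2 - (95/16)·(36/5))/200000 = 171/10000000 rad
Superposition: θ = Σ θ_i = -152073/250000000 rad ≈ -0.000608 rad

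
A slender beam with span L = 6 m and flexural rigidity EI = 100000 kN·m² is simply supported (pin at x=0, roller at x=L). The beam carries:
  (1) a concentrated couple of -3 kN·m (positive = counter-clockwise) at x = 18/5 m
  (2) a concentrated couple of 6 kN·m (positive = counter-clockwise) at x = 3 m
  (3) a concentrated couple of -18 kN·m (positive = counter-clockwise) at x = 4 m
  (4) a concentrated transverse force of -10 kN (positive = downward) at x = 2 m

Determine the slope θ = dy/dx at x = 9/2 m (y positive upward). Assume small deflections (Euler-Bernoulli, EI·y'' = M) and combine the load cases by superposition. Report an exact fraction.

Load 1 — applied couple M₀=-3 kN·m at a=18/5 m (b=L-a=12/5):
  θ_1 = (M₀x²/(2L)-M₀(x-a)+C₁)/EI  [x>a] with C₁=M₀(3b²-L²)/(6L)=39/25 = ((-3)·(9/2)²/(2·6)-(-3)·((9/2)-(18/5))+(39/25))/100000 = -321/40000000 rad
Load 2 — applied couple M₀=6 kN·m at a=3 m (b=L-a=3):
  θ_2 = (M₀x²/(2L)-M₀(x-a)+C₁)/EI  [x>a] with C₁=M₀(3b²-L²)/(6L)=-3/2 = (6·(9/2)²/(2·6)-6·((9/2)-3)+(-3/2))/100000 = -3/800000 rad
Load 3 — applied couple M₀=-18 kN·m at a=4 m (b=L-a=2):
  θ_3 = (M₀x²/(2L)-M₀(x-a)+C₁)/EI  [x>a] with C₁=M₀(3b²-L²)/(6L)=12 = ((-18)·(9/2)²/(2·6)-(-18)·((9/2)-4)+12)/100000 = -3/32000 rad
Load 4 — point force P=-10 kN at a=2 m (b=L-a=4):
  θ_4 = -Pa(2L²-6Lx+3x²+a²)/(6LEI)  [x>a] = -(-10)·2·(2·6²-6·6·(9/2)+3·(9/2)²+2²)/(6·6·100000) = -101/720000 rad
Superposition: θ = Σ θ_i = -88489/360000000 rad ≈ -0.000246 rad

θ(9/2) = -88489/360000000 rad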